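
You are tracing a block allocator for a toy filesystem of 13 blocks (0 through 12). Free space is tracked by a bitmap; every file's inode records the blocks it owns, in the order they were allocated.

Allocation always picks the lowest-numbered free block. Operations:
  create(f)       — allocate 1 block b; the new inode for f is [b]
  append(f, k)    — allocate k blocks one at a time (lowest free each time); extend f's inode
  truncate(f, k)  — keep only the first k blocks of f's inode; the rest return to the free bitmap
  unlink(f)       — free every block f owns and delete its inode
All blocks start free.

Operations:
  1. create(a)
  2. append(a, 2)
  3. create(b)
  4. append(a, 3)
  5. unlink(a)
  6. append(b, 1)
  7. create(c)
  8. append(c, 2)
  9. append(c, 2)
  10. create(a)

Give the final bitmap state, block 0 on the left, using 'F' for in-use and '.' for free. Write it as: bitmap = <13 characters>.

  1. create(a)  ⇒  F............  {a→[0]}
  2. append(a, 2)  ⇒  FFF..........  {a→[0, 1, 2]}
  3. create(b)  ⇒  FFFF.........  {a→[0, 1, 2]; b→[3]}
  4. append(a, 3)  ⇒  FFFFFFF......  {a→[0, 1, 2, 4, 5, 6]; b→[3]}
  5. unlink(a)  ⇒  ...F.........  {b→[3]}
  6. append(b, 1)  ⇒  F..F.........  {b→[3, 0]}
  7. create(c)  ⇒  FF.F.........  {b→[3, 0]; c→[1]}
  8. append(c, 2)  ⇒  FFFFF........  {b→[3, 0]; c→[1, 2, 4]}
  9. append(c, 2)  ⇒  FFFFFFF......  {b→[3, 0]; c→[1, 2, 4, 5, 6]}
  10. create(a)  ⇒  FFFFFFFF.....  {a→[7]; b→[3, 0]; c→[1, 2, 4, 5, 6]}

bitmap = FFFFFFFF.....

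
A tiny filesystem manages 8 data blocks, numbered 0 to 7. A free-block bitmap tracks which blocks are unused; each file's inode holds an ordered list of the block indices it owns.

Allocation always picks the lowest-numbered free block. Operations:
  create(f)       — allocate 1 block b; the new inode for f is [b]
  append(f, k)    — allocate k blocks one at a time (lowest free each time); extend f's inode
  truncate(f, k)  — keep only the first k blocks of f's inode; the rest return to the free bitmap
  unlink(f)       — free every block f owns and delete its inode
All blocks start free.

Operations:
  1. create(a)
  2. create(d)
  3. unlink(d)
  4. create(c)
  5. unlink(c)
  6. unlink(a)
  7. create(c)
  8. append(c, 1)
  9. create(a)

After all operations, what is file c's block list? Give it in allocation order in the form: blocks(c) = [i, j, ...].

blocks(c) = [0, 1]

  1. create(a)  ⇒  F.......  {a→[0]}
  2. create(d)  ⇒  FF......  {a→[0]; d→[1]}
  3. unlink(d)  ⇒  F.......  {a→[0]}
  4. create(c)  ⇒  FF......  {a→[0]; c→[1]}
  5. unlink(c)  ⇒  F.......  {a→[0]}
  6. unlink(a)  ⇒  ........  {}
  7. create(c)  ⇒  F.......  {c→[0]}
  8. append(c, 1)  ⇒  FF......  {c→[0, 1]}
  9. create(a)  ⇒  FFF.....  {a→[2]; c→[0, 1]}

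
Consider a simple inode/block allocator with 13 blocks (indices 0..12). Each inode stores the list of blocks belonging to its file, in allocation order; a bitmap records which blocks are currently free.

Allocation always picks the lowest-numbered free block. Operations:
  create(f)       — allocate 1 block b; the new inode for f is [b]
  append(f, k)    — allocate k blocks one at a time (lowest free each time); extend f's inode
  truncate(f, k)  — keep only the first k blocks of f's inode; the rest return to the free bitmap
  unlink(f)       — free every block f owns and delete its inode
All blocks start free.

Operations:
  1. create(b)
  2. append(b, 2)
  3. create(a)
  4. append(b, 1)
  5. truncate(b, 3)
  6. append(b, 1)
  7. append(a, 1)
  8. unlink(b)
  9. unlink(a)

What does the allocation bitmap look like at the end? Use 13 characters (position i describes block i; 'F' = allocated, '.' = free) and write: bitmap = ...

bitmap = .............

[1] create(b) — b=0 (map F............)
[2] append(b, 2) — b=0,1,2 (map FFF..........)
[3] create(a) — a=3 b=0,1,2 (map FFFF.........)
[4] append(b, 1) — a=3 b=0,1,2,4 (map FFFFF........)
[5] truncate(b, 3) — a=3 b=0,1,2 (map FFFF.........)
[6] append(b, 1) — a=3 b=0,1,2,4 (map FFFFF........)
[7] append(a, 1) — a=3,5 b=0,1,2,4 (map FFFFFF.......)
[8] unlink(b) — a=3,5 (map ...F.F.......)
[9] unlink(a) —  (map .............)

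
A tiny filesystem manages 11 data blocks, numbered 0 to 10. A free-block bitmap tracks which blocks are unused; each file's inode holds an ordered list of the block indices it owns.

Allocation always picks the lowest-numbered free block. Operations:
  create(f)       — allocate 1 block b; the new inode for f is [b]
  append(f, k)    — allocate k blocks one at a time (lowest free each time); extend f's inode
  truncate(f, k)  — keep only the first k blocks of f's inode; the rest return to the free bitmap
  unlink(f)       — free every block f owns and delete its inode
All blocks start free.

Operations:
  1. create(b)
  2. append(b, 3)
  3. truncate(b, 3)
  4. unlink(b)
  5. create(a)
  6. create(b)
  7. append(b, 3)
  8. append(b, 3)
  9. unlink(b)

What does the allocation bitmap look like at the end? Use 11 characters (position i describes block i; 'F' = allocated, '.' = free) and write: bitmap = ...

bitmap = F..........

after create(b) → b:[0]  free=[F..........]
after append(b, 3) → b:[0, 1, 2, 3]  free=[FFFF.......]
after truncate(b, 3) → b:[0, 1, 2]  free=[FFF........]
after unlink(b) →   free=[...........]
after create(a) → a:[0]  free=[F..........]
after create(b) → a:[0], b:[1]  free=[FF.........]
after append(b, 3) → a:[0], b:[1, 2, 3, 4]  free=[FFFFF......]
after append(b, 3) → a:[0], b:[1, 2, 3, 4, 5, 6, 7]  free=[FFFFFFFF...]
after unlink(b) → a:[0]  free=[F..........]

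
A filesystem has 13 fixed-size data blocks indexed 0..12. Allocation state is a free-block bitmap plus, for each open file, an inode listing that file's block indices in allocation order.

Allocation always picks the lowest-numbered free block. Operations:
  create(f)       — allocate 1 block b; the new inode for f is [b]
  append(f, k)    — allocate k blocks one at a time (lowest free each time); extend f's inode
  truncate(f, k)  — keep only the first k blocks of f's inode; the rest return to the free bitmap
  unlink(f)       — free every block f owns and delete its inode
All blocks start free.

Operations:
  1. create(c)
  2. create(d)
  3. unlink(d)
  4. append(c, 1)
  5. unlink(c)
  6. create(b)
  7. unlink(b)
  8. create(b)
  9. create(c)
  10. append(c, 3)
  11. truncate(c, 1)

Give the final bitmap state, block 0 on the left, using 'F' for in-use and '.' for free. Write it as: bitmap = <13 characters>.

bitmap = FF...........

  1. create(c)  ⇒  F............  {c→[0]}
  2. create(d)  ⇒  FF...........  {c→[0]; d→[1]}
  3. unlink(d)  ⇒  F............  {c→[0]}
  4. append(c, 1)  ⇒  FF...........  {c→[0, 1]}
  5. unlink(c)  ⇒  .............  {}
  6. create(b)  ⇒  F............  {b→[0]}
  7. unlink(b)  ⇒  .............  {}
  8. create(b)  ⇒  F............  {b→[0]}
  9. create(c)  ⇒  FF...........  {b→[0]; c→[1]}
  10. append(c, 3)  ⇒  FFFFF........  {b→[0]; c→[1, 2, 3, 4]}
  11. truncate(c, 1)  ⇒  FF...........  {b→[0]; c→[1]}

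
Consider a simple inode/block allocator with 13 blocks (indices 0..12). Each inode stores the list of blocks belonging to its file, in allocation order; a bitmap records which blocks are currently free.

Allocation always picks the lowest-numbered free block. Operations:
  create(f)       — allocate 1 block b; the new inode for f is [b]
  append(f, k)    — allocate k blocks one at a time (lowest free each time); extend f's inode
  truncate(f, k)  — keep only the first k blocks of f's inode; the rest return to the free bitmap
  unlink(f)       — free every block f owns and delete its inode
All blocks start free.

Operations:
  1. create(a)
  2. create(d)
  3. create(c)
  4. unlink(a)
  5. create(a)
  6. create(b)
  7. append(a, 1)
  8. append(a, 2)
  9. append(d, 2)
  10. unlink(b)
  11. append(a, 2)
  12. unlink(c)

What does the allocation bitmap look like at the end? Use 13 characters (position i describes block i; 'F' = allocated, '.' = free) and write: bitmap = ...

bitmap = FF.FFFFFFF...

create(a): bitmap=F............ | a=[0]
create(d): bitmap=FF........... | a=[0] d=[1]
create(c): bitmap=FFF.......... | a=[0] c=[2] d=[1]
unlink(a): bitmap=.FF.......... | c=[2] d=[1]
create(a): bitmap=FFF.......... | a=[0] c=[2] d=[1]
create(b): bitmap=FFFF......... | a=[0] b=[3] c=[2] d=[1]
append(a, 1): bitmap=FFFFF........ | a=[0, 4] b=[3] c=[2] d=[1]
append(a, 2): bitmap=FFFFFFF...... | a=[0, 4, 5, 6] b=[3] c=[2] d=[1]
append(d, 2): bitmap=FFFFFFFFF.... | a=[0, 4, 5, 6] b=[3] c=[2] d=[1, 7, 8]
unlink(b): bitmap=FFF.FFFFF.... | a=[0, 4, 5, 6] c=[2] d=[1, 7, 8]
append(a, 2): bitmap=FFFFFFFFFF... | a=[0, 4, 5, 6, 3, 9] c=[2] d=[1, 7, 8]
unlink(c): bitmap=FF.FFFFFFF... | a=[0, 4, 5, 6, 3, 9] d=[1, 7, 8]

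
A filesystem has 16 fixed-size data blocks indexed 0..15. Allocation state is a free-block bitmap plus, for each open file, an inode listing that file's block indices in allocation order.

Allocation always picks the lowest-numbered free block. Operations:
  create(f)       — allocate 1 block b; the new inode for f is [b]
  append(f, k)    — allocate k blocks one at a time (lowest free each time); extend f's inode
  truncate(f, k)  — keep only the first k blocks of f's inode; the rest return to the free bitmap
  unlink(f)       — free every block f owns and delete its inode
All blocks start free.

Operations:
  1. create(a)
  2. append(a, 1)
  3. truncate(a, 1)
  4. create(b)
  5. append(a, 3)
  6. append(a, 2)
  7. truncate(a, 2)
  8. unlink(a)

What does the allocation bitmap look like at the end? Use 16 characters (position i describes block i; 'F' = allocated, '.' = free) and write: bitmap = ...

after create(a) → a:[0]  free=[F...............]
after append(a, 1) → a:[0, 1]  free=[FF..............]
after truncate(a, 1) → a:[0]  free=[F...............]
after create(b) → a:[0], b:[1]  free=[FF..............]
after append(a, 3) → a:[0, 2, 3, 4], b:[1]  free=[FFFFF...........]
after append(a, 2) → a:[0, 2, 3, 4, 5, 6], b:[1]  free=[FFFFFFF.........]
after truncate(a, 2) → a:[0, 2], b:[1]  free=[FFF.............]
after unlink(a) → b:[1]  free=[.F..............]

bitmap = .F..............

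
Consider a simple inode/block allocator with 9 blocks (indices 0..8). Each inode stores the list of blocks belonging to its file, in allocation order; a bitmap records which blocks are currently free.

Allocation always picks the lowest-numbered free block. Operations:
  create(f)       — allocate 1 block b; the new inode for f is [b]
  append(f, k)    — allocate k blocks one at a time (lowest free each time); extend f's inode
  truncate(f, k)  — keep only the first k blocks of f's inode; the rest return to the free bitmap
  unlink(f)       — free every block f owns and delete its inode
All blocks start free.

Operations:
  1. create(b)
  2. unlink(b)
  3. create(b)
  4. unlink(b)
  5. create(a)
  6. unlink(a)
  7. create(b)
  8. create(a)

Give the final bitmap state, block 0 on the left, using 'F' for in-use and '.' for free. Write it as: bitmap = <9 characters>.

  1. create(b)  ⇒  F........  {b→[0]}
  2. unlink(b)  ⇒  .........  {}
  3. create(b)  ⇒  F........  {b→[0]}
  4. unlink(b)  ⇒  .........  {}
  5. create(a)  ⇒  F........  {a→[0]}
  6. unlink(a)  ⇒  .........  {}
  7. create(b)  ⇒  F........  {b→[0]}
  8. create(a)  ⇒  FF.......  {a→[1]; b→[0]}

bitmap = FF.......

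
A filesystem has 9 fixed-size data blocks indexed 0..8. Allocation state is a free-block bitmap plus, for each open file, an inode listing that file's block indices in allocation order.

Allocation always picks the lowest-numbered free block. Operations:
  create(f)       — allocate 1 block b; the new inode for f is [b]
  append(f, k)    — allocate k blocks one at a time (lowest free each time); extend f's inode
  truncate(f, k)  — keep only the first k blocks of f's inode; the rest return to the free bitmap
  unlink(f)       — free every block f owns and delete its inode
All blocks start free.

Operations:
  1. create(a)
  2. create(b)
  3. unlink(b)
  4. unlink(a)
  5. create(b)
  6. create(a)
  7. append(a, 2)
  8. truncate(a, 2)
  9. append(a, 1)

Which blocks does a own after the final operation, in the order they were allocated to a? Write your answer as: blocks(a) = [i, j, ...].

[1] create(a) — a=0 (map F........)
[2] create(b) — a=0 b=1 (map FF.......)
[3] unlink(b) — a=0 (map F........)
[4] unlink(a) —  (map .........)
[5] create(b) — b=0 (map F........)
[6] create(a) — a=1 b=0 (map FF.......)
[7] append(a, 2) — a=1,2,3 b=0 (map FFFF.....)
[8] truncate(a, 2) — a=1,2 b=0 (map FFF......)
[9] append(a, 1) — a=1,2,3 b=0 (map FFFF.....)

blocks(a) = [1, 2, 3]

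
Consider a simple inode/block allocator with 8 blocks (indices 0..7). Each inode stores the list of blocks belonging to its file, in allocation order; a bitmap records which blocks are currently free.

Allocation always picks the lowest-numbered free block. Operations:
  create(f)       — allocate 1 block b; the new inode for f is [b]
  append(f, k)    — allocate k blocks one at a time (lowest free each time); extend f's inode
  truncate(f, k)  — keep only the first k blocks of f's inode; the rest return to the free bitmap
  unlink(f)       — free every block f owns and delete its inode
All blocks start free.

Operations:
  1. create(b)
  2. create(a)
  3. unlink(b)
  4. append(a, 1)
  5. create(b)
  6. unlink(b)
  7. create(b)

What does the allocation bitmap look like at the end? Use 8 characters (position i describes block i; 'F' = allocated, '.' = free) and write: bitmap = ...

[1] create(b) — b=0 (map F.......)
[2] create(a) — a=1 b=0 (map FF......)
[3] unlink(b) — a=1 (map .F......)
[4] append(a, 1) — a=1,0 (map FF......)
[5] create(b) — a=1,0 b=2 (map FFF.....)
[6] unlink(b) — a=1,0 (map FF......)
[7] create(b) — a=1,0 b=2 (map FFF.....)

bitmap = FFF.....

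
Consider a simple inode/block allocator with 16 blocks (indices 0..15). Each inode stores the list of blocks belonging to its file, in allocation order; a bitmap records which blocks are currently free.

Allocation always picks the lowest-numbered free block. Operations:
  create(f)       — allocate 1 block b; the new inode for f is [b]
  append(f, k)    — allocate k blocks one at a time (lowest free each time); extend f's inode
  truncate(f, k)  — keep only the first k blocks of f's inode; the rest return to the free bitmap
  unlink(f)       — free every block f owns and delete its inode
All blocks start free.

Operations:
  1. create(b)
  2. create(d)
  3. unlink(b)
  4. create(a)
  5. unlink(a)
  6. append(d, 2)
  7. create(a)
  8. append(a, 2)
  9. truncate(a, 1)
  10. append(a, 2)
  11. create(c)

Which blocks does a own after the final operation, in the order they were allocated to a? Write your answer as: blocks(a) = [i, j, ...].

after create(b) → b:[0]  free=[F...............]
after create(d) → b:[0], d:[1]  free=[FF..............]
after unlink(b) → d:[1]  free=[.F..............]
after create(a) → a:[0], d:[1]  free=[FF..............]
after unlink(a) → d:[1]  free=[.F..............]
after append(d, 2) → d:[1, 0, 2]  free=[FFF.............]
after create(a) → a:[3], d:[1, 0, 2]  free=[FFFF............]
after append(a, 2) → a:[3, 4, 5], d:[1, 0, 2]  free=[FFFFFF..........]
after truncate(a, 1) → a:[3], d:[1, 0, 2]  free=[FFFF............]
after append(a, 2) → a:[3, 4, 5], d:[1, 0, 2]  free=[FFFFFF..........]
after create(c) → a:[3, 4, 5], c:[6], d:[1, 0, 2]  free=[FFFFFFF.........]

blocks(a) = [3, 4, 5]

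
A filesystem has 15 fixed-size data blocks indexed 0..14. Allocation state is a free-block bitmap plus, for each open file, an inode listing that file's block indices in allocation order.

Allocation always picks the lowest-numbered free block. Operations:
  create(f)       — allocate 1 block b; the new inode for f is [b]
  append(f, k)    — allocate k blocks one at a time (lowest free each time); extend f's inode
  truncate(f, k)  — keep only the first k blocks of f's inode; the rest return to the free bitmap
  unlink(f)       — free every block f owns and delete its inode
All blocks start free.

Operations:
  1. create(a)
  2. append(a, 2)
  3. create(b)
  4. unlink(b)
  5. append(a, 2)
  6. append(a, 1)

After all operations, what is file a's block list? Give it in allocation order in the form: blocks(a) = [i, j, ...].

after create(a) → a:[0]  free=[F..............]
after append(a, 2) → a:[0, 1, 2]  free=[FFF............]
after create(b) → a:[0, 1, 2], b:[3]  free=[FFFF...........]
after unlink(b) → a:[0, 1, 2]  free=[FFF............]
after append(a, 2) → a:[0, 1, 2, 3, 4]  free=[FFFFF..........]
after append(a, 1) → a:[0, 1, 2, 3, 4, 5]  free=[FFFFFF.........]

blocks(a) = [0, 1, 2, 3, 4, 5]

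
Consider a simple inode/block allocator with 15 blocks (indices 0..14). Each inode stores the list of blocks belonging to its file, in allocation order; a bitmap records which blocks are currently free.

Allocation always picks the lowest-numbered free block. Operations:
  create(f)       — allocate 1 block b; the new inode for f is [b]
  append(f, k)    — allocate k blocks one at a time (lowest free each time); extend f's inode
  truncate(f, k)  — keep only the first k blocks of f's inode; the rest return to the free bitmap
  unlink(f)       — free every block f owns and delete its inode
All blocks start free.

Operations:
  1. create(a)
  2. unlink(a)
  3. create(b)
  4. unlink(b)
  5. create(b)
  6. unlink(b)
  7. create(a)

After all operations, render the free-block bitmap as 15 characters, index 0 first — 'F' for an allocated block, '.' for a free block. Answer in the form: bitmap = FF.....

bitmap = F..............

[1] create(a) — a=0 (map F..............)
[2] unlink(a) —  (map ...............)
[3] create(b) — b=0 (map F..............)
[4] unlink(b) —  (map ...............)
[5] create(b) — b=0 (map F..............)
[6] unlink(b) —  (map ...............)
[7] create(a) — a=0 (map F..............)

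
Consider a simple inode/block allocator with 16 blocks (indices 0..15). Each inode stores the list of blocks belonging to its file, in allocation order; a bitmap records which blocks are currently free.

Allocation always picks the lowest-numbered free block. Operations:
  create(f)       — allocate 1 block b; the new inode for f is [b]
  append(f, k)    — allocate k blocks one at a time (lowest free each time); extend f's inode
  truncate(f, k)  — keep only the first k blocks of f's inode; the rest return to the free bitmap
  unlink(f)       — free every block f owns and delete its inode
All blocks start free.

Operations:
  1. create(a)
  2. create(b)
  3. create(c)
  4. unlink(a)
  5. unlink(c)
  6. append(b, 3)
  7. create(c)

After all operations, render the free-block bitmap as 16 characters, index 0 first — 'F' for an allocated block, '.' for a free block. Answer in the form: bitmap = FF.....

  1. create(a)  ⇒  F...............  {a→[0]}
  2. create(b)  ⇒  FF..............  {a→[0]; b→[1]}
  3. create(c)  ⇒  FFF.............  {a→[0]; b→[1]; c→[2]}
  4. unlink(a)  ⇒  .FF.............  {b→[1]; c→[2]}
  5. unlink(c)  ⇒  .F..............  {b→[1]}
  6. append(b, 3)  ⇒  FFFF............  {b→[1, 0, 2, 3]}
  7. create(c)  ⇒  FFFFF...........  {b→[1, 0, 2, 3]; c→[4]}

bitmap = FFFFF...........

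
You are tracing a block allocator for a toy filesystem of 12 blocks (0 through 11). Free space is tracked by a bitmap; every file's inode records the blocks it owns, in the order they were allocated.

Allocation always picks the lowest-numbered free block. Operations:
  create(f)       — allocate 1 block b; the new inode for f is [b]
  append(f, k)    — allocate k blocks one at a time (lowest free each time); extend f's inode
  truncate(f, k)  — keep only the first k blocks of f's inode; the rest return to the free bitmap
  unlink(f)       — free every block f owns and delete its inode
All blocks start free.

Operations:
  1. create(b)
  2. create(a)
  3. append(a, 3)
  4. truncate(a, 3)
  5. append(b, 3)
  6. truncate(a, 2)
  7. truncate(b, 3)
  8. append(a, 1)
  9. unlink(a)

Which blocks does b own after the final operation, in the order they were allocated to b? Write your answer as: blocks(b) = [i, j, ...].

  1. create(b)  ⇒  F...........  {b→[0]}
  2. create(a)  ⇒  FF..........  {a→[1]; b→[0]}
  3. append(a, 3)  ⇒  FFFFF.......  {a→[1, 2, 3, 4]; b→[0]}
  4. truncate(a, 3)  ⇒  FFFF........  {a→[1, 2, 3]; b→[0]}
  5. append(b, 3)  ⇒  FFFFFFF.....  {a→[1, 2, 3]; b→[0, 4, 5, 6]}
  6. truncate(a, 2)  ⇒  FFF.FFF.....  {a→[1, 2]; b→[0, 4, 5, 6]}
  7. truncate(b, 3)  ⇒  FFF.FF......  {a→[1, 2]; b→[0, 4, 5]}
  8. append(a, 1)  ⇒  FFFFFF......  {a→[1, 2, 3]; b→[0, 4, 5]}
  9. unlink(a)  ⇒  F...FF......  {b→[0, 4, 5]}

blocks(b) = [0, 4, 5]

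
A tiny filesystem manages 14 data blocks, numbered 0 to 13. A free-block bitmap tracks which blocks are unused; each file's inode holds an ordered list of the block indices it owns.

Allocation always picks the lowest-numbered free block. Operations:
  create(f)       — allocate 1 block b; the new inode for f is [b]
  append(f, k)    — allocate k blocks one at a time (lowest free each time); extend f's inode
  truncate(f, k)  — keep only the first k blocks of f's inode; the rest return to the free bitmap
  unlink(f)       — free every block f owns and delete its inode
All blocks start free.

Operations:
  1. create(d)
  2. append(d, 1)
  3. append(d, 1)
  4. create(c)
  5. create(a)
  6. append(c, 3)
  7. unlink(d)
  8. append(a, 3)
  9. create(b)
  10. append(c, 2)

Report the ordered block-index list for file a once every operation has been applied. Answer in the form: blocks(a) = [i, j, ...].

blocks(a) = [4, 0, 1, 2]

after create(d) → d:[0]  free=[F.............]
after append(d, 1) → d:[0, 1]  free=[FF............]
after append(d, 1) → d:[0, 1, 2]  free=[FFF...........]
after create(c) → c:[3], d:[0, 1, 2]  free=[FFFF..........]
after create(a) → a:[4], c:[3], d:[0, 1, 2]  free=[FFFFF.........]
after append(c, 3) → a:[4], c:[3, 5, 6, 7], d:[0, 1, 2]  free=[FFFFFFFF......]
after unlink(d) → a:[4], c:[3, 5, 6, 7]  free=[...FFFFF......]
after append(a, 3) → a:[4, 0, 1, 2], c:[3, 5, 6, 7]  free=[FFFFFFFF......]
after create(b) → a:[4, 0, 1, 2], b:[8], c:[3, 5, 6, 7]  free=[FFFFFFFFF.....]
after append(c, 2) → a:[4, 0, 1, 2], b:[8], c:[3, 5, 6, 7, 9, 10]  free=[FFFFFFFFFFF...]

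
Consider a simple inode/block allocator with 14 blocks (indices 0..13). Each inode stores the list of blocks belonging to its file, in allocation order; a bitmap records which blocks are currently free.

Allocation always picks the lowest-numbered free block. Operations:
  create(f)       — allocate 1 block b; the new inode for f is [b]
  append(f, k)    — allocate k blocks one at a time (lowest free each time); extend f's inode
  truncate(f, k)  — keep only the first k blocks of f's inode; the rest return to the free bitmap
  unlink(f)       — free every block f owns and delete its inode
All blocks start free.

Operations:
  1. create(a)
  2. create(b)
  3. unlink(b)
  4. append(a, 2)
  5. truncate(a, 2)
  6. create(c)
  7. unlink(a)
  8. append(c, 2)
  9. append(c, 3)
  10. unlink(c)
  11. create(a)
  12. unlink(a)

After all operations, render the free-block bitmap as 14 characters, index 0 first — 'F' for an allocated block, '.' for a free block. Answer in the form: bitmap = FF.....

create(a): bitmap=F............. | a=[0]
create(b): bitmap=FF............ | a=[0] b=[1]
unlink(b): bitmap=F............. | a=[0]
append(a, 2): bitmap=FFF........... | a=[0, 1, 2]
truncate(a, 2): bitmap=FF............ | a=[0, 1]
create(c): bitmap=FFF........... | a=[0, 1] c=[2]
unlink(a): bitmap=..F........... | c=[2]
append(c, 2): bitmap=FFF........... | c=[2, 0, 1]
append(c, 3): bitmap=FFFFFF........ | c=[2, 0, 1, 3, 4, 5]
unlink(c): bitmap=.............. | 
create(a): bitmap=F............. | a=[0]
unlink(a): bitmap=.............. | 

bitmap = ..............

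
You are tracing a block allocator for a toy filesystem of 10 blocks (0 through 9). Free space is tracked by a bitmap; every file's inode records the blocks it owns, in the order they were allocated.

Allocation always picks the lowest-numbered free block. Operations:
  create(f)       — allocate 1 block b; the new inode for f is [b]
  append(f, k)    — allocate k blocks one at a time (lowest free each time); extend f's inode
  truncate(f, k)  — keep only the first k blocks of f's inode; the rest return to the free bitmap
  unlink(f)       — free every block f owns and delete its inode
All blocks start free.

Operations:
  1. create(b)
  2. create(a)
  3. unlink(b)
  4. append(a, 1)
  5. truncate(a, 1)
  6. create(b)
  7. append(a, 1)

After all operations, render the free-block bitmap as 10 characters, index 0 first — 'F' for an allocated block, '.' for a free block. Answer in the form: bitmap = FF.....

create(b): bitmap=F......... | b=[0]
create(a): bitmap=FF........ | a=[1] b=[0]
unlink(b): bitmap=.F........ | a=[1]
append(a, 1): bitmap=FF........ | a=[1, 0]
truncate(a, 1): bitmap=.F........ | a=[1]
create(b): bitmap=FF........ | a=[1] b=[0]
append(a, 1): bitmap=FFF....... | a=[1, 2] b=[0]

bitmap = FFF.......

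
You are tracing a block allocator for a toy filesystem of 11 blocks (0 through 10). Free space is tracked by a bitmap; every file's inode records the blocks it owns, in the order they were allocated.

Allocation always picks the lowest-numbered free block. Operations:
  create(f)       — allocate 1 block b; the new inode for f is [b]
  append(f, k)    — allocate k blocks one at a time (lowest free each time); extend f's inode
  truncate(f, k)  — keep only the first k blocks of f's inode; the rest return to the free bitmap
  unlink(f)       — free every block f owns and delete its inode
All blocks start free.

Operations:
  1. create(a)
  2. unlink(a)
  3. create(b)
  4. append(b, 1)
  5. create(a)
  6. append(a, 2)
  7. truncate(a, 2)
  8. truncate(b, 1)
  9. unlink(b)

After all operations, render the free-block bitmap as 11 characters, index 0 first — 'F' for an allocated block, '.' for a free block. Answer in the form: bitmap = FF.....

bitmap = ..FF.......

create(a): bitmap=F.......... | a=[0]
unlink(a): bitmap=........... | 
create(b): bitmap=F.......... | b=[0]
append(b, 1): bitmap=FF......... | b=[0, 1]
create(a): bitmap=FFF........ | a=[2] b=[0, 1]
append(a, 2): bitmap=FFFFF...... | a=[2, 3, 4] b=[0, 1]
truncate(a, 2): bitmap=FFFF....... | a=[2, 3] b=[0, 1]
truncate(b, 1): bitmap=F.FF....... | a=[2, 3] b=[0]
unlink(b): bitmap=..FF....... | a=[2, 3]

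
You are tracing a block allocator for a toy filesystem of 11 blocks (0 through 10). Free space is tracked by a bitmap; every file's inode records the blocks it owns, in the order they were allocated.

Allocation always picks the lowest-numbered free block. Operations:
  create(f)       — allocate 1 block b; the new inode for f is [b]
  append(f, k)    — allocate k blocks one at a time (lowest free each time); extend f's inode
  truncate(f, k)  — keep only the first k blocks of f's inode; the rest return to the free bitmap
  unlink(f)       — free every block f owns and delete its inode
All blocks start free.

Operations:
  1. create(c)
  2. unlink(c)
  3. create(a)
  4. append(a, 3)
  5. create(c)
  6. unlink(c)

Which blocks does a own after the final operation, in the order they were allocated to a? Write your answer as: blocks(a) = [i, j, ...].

blocks(a) = [0, 1, 2, 3]

  1. create(c)  ⇒  F..........  {c→[0]}
  2. unlink(c)  ⇒  ...........  {}
  3. create(a)  ⇒  F..........  {a→[0]}
  4. append(a, 3)  ⇒  FFFF.......  {a→[0, 1, 2, 3]}
  5. create(c)  ⇒  FFFFF......  {a→[0, 1, 2, 3]; c→[4]}
  6. unlink(c)  ⇒  FFFF.......  {a→[0, 1, 2, 3]}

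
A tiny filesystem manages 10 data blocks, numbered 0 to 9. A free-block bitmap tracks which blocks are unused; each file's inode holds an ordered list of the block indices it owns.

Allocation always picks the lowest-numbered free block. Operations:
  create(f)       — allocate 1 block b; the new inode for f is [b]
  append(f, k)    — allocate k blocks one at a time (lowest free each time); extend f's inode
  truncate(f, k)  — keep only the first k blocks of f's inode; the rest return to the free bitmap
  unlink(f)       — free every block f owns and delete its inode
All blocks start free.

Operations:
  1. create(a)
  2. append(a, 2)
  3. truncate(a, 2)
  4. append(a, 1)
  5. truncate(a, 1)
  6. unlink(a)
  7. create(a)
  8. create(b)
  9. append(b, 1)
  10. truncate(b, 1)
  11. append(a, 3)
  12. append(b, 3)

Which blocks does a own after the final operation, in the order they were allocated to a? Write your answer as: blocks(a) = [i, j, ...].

create(a): bitmap=F......... | a=[0]
append(a, 2): bitmap=FFF....... | a=[0, 1, 2]
truncate(a, 2): bitmap=FF........ | a=[0, 1]
append(a, 1): bitmap=FFF....... | a=[0, 1, 2]
truncate(a, 1): bitmap=F......... | a=[0]
unlink(a): bitmap=.......... | 
create(a): bitmap=F......... | a=[0]
create(b): bitmap=FF........ | a=[0] b=[1]
append(b, 1): bitmap=FFF....... | a=[0] b=[1, 2]
truncate(b, 1): bitmap=FF........ | a=[0] b=[1]
append(a, 3): bitmap=FFFFF..... | a=[0, 2, 3, 4] b=[1]
append(b, 3): bitmap=FFFFFFFF.. | a=[0, 2, 3, 4] b=[1, 5, 6, 7]

blocks(a) = [0, 2, 3, 4]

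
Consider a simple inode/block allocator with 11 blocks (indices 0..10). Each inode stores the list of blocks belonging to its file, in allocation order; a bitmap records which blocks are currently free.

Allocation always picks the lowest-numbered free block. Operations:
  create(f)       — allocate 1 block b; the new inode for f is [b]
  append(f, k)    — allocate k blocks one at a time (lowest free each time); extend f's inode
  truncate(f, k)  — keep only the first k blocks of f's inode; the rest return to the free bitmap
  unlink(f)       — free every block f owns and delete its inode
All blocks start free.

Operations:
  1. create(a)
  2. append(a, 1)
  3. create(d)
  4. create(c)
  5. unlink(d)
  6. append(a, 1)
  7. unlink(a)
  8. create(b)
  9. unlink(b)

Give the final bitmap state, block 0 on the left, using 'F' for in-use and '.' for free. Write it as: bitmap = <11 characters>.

bitmap = ...F.......

  1. create(a)  ⇒  F..........  {a→[0]}
  2. append(a, 1)  ⇒  FF.........  {a→[0, 1]}
  3. create(d)  ⇒  FFF........  {a→[0, 1]; d→[2]}
  4. create(c)  ⇒  FFFF.......  {a→[0, 1]; c→[3]; d→[2]}
  5. unlink(d)  ⇒  FF.F.......  {a→[0, 1]; c→[3]}
  6. append(a, 1)  ⇒  FFFF.......  {a→[0, 1, 2]; c→[3]}
  7. unlink(a)  ⇒  ...F.......  {c→[3]}
  8. create(b)  ⇒  F..F.......  {b→[0]; c→[3]}
  9. unlink(b)  ⇒  ...F.......  {c→[3]}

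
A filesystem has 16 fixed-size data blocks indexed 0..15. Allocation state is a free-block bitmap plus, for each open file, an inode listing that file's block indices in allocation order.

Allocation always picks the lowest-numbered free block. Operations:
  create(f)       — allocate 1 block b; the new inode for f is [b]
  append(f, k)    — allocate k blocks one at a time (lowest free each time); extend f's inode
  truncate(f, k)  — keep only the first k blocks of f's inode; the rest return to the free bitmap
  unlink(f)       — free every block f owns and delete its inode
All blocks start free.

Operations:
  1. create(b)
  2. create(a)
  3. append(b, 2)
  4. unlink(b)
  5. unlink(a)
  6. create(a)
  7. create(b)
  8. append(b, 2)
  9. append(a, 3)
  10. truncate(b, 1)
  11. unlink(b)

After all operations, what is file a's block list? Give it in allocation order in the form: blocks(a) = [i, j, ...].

blocks(a) = [0, 4, 5, 6]

after create(b) → b:[0]  free=[F...............]
after create(a) → a:[1], b:[0]  free=[FF..............]
after append(b, 2) → a:[1], b:[0, 2, 3]  free=[FFFF............]
after unlink(b) → a:[1]  free=[.F..............]
after unlink(a) →   free=[................]
after create(a) → a:[0]  free=[F...............]
after create(b) → a:[0], b:[1]  free=[FF..............]
after append(b, 2) → a:[0], b:[1, 2, 3]  free=[FFFF............]
after append(a, 3) → a:[0, 4, 5, 6], b:[1, 2, 3]  free=[FFFFFFF.........]
after truncate(b, 1) → a:[0, 4, 5, 6], b:[1]  free=[FF..FFF.........]
after unlink(b) → a:[0, 4, 5, 6]  free=[F...FFF.........]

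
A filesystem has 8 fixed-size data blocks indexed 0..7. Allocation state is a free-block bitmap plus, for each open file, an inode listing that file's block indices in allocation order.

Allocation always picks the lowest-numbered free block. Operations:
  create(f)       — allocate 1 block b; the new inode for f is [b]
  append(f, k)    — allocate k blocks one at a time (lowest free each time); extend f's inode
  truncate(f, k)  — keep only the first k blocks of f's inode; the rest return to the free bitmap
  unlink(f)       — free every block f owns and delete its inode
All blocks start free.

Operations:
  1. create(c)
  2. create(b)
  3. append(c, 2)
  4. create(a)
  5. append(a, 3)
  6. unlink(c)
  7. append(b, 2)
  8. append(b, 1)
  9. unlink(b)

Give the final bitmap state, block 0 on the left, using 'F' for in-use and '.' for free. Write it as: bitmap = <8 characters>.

[1] create(c) — c=0 (map F.......)
[2] create(b) — b=1 c=0 (map FF......)
[3] append(c, 2) — b=1 c=0,2,3 (map FFFF....)
[4] create(a) — a=4 b=1 c=0,2,3 (map FFFFF...)
[5] append(a, 3) — a=4,5,6,7 b=1 c=0,2,3 (map FFFFFFFF)
[6] unlink(c) — a=4,5,6,7 b=1 (map .F..FFFF)
[7] append(b, 2) — a=4,5,6,7 b=1,0,2 (map FFF.FFFF)
[8] append(b, 1) — a=4,5,6,7 b=1,0,2,3 (map FFFFFFFF)
[9] unlink(b) — a=4,5,6,7 (map ....FFFF)

bitmap = ....FFFF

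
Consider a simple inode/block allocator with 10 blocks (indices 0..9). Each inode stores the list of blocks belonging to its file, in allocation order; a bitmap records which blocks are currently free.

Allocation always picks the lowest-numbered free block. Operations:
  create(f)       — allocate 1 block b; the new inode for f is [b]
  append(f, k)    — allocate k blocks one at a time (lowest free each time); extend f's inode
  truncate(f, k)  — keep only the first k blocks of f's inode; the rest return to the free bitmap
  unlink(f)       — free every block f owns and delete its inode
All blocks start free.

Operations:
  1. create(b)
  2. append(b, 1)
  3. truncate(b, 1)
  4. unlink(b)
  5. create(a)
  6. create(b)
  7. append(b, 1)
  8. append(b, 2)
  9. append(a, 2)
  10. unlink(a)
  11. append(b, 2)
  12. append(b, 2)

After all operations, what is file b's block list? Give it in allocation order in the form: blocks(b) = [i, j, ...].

[1] create(b) — b=0 (map F.........)
[2] append(b, 1) — b=0,1 (map FF........)
[3] truncate(b, 1) — b=0 (map F.........)
[4] unlink(b) —  (map ..........)
[5] create(a) — a=0 (map F.........)
[6] create(b) — a=0 b=1 (map FF........)
[7] append(b, 1) — a=0 b=1,2 (map FFF.......)
[8] append(b, 2) — a=0 b=1,2,3,4 (map FFFFF.....)
[9] append(a, 2) — a=0,5,6 b=1,2,3,4 (map FFFFFFF...)
[10] unlink(a) — b=1,2,3,4 (map .FFFF.....)
[11] append(b, 2) — b=1,2,3,4,0,5 (map FFFFFF....)
[12] append(b, 2) — b=1,2,3,4,0,5,6,7 (map FFFFFFFF..)

blocks(b) = [1, 2, 3, 4, 0, 5, 6, 7]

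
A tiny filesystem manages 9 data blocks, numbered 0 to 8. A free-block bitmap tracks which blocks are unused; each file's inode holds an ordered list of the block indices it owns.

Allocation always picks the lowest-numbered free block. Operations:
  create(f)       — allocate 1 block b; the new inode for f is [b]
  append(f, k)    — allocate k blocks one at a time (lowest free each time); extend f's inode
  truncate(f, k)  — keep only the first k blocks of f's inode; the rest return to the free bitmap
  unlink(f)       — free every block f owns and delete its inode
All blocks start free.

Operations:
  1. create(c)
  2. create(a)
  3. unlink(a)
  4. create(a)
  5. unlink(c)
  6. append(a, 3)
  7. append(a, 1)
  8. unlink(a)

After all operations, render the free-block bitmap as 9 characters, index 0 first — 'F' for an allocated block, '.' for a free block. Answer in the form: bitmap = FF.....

after create(c) → c:[0]  free=[F........]
after create(a) → a:[1], c:[0]  free=[FF.......]
after unlink(a) → c:[0]  free=[F........]
after create(a) → a:[1], c:[0]  free=[FF.......]
after unlink(c) → a:[1]  free=[.F.......]
after append(a, 3) → a:[1, 0, 2, 3]  free=[FFFF.....]
after append(a, 1) → a:[1, 0, 2, 3, 4]  free=[FFFFF....]
after unlink(a) →   free=[.........]

bitmap = .........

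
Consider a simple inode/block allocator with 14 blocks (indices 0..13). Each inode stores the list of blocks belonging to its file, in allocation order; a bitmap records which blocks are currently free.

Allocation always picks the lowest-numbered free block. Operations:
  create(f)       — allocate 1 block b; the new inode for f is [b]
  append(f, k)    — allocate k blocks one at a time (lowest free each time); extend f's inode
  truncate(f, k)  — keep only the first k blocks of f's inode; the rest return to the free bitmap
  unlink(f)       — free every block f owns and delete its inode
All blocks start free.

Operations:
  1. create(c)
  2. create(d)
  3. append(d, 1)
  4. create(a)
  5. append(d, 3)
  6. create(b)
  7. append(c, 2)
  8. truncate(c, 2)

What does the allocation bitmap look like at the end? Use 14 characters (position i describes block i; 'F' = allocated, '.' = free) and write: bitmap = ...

  1. create(c)  ⇒  F.............  {c→[0]}
  2. create(d)  ⇒  FF............  {c→[0]; d→[1]}
  3. append(d, 1)  ⇒  FFF...........  {c→[0]; d→[1, 2]}
  4. create(a)  ⇒  FFFF..........  {a→[3]; c→[0]; d→[1, 2]}
  5. append(d, 3)  ⇒  FFFFFFF.......  {a→[3]; c→[0]; d→[1, 2, 4, 5, 6]}
  6. create(b)  ⇒  FFFFFFFF......  {a→[3]; b→[7]; c→[0]; d→[1, 2, 4, 5, 6]}
  7. append(c, 2)  ⇒  FFFFFFFFFF....  {a→[3]; b→[7]; c→[0, 8, 9]; d→[1, 2, 4, 5, 6]}
  8. truncate(c, 2)  ⇒  FFFFFFFFF.....  {a→[3]; b→[7]; c→[0, 8]; d→[1, 2, 4, 5, 6]}

bitmap = FFFFFFFFF.....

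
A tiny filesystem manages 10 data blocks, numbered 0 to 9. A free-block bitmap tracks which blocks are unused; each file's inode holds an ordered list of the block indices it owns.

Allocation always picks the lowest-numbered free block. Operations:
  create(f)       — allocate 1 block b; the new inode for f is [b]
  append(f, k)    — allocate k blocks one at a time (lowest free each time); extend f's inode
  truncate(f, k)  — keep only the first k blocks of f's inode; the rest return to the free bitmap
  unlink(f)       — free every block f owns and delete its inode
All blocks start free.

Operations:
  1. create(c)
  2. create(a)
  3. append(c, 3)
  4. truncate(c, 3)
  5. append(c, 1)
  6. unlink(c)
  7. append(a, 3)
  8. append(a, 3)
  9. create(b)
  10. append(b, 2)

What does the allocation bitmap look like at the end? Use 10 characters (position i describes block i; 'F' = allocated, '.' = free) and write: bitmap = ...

bitmap = FFFFFFFFFF

create(c): bitmap=F......... | c=[0]
create(a): bitmap=FF........ | a=[1] c=[0]
append(c, 3): bitmap=FFFFF..... | a=[1] c=[0, 2, 3, 4]
truncate(c, 3): bitmap=FFFF...... | a=[1] c=[0, 2, 3]
append(c, 1): bitmap=FFFFF..... | a=[1] c=[0, 2, 3, 4]
unlink(c): bitmap=.F........ | a=[1]
append(a, 3): bitmap=FFFF...... | a=[1, 0, 2, 3]
append(a, 3): bitmap=FFFFFFF... | a=[1, 0, 2, 3, 4, 5, 6]
create(b): bitmap=FFFFFFFF.. | a=[1, 0, 2, 3, 4, 5, 6] b=[7]
append(b, 2): bitmap=FFFFFFFFFF | a=[1, 0, 2, 3, 4, 5, 6] b=[7, 8, 9]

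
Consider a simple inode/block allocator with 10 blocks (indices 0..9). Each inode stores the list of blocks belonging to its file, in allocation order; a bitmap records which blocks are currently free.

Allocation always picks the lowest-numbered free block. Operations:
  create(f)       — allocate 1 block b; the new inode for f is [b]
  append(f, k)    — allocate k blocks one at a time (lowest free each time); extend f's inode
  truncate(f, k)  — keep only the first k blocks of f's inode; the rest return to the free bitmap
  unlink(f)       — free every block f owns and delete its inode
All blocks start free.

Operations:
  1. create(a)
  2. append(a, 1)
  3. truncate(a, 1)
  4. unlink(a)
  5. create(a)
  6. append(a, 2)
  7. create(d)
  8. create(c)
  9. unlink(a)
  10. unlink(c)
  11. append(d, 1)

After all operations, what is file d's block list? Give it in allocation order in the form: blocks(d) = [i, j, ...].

blocks(d) = [3, 0]

create(a): bitmap=F......... | a=[0]
append(a, 1): bitmap=FF........ | a=[0, 1]
truncate(a, 1): bitmap=F......... | a=[0]
unlink(a): bitmap=.......... | 
create(a): bitmap=F......... | a=[0]
append(a, 2): bitmap=FFF....... | a=[0, 1, 2]
create(d): bitmap=FFFF...... | a=[0, 1, 2] d=[3]
create(c): bitmap=FFFFF..... | a=[0, 1, 2] c=[4] d=[3]
unlink(a): bitmap=...FF..... | c=[4] d=[3]
unlink(c): bitmap=...F...... | d=[3]
append(d, 1): bitmap=F..F...... | d=[3, 0]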